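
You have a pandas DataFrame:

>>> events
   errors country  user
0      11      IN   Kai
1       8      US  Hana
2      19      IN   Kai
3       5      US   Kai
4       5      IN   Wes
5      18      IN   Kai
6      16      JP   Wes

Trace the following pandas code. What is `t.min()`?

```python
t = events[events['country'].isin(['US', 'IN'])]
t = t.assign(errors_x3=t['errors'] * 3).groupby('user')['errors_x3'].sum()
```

filter rows where country in ['US', 'IN']:
   errors country  user
0      11      IN   Kai
1       8      US  Hana
2      19      IN   Kai
3       5      US   Kai
4       5      IN   Wes
5      18      IN   Kai
add column errors_x3 = t['errors'] * 3:
   errors country  user  errors_x3
0      11      IN   Kai         33
1       8      US  Hana         24
2      19      IN   Kai         57
3       5      US   Kai         15
4       5      IN   Wes         15
5      18      IN   Kai         54
group by user, sum of errors_x3:
user
Hana     24
Kai     159
Wes      15
Name: errors_x3, dtype: int64
Then the min of the resulting series: 15

15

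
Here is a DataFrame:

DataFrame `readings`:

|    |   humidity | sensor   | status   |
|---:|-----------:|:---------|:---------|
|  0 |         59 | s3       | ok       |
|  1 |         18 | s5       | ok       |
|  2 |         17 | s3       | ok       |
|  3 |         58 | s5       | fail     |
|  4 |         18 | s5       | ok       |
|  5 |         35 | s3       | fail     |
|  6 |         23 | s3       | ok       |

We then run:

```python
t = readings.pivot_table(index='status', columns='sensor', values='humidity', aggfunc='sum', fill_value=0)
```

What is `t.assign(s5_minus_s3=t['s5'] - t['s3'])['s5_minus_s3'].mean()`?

pivot: rows=status, cols=sensor, sum(humidity):
sensor  s3  s5
status        
fail    35  58
ok      99  36
add column s5_minus_s3 = t['s5'] - t['s3']:
sensor  s3  s5  s5_minus_s3
status                     
fail    35  58           23
ok      99  36          -63

-20.0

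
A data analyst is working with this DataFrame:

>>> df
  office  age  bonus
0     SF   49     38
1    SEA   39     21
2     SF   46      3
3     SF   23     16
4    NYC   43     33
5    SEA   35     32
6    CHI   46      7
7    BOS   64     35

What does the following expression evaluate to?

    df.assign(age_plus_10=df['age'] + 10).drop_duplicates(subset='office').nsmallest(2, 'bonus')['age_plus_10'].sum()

105

add column age_plus_10 = df['age'] + 10:
  office  age  bonus  age_plus_10
0     SF   49     38           59
1    SEA   39     21           49
2     SF   46      3           56
3     SF   23     16           33
4    NYC   43     33           53
5    SEA   35     32           45
6    CHI   46      7           56
7    BOS   64     35           74
drop duplicate office (keep=first):
  office  age  bonus  age_plus_10
0     SF   49     38           59
1    SEA   39     21           49
4    NYC   43     33           53
6    CHI   46      7           56
7    BOS   64     35           74
take 2 rows with smallest bonus:
  office  age  bonus  age_plus_10
6    CHI   46      7           56
1    SEA   39     21           49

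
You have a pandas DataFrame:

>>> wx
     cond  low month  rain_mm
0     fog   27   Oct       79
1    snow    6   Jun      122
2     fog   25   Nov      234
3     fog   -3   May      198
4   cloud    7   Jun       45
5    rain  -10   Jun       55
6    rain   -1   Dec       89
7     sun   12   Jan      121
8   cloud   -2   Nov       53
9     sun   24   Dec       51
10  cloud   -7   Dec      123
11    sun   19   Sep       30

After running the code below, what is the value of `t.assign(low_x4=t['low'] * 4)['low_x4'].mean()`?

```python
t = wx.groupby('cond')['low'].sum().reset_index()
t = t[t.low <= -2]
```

group by cond, sum of low:
cond
cloud    -2
fog      49
rain    -11
snow      6
sun      55
Name: low, dtype: int64
reset_index():
    cond  low
0  cloud   -2
1    fog   49
2   rain  -11
3   snow    6
4    sun   55
filter rows where low <= -2:
    cond  low
0  cloud   -2
2   rain  -11
add column low_x4 = t['low'] * 4:
    cond  low  low_x4
0  cloud   -2      -8
2   rain  -11     -44
Hence -26.0.

-26.0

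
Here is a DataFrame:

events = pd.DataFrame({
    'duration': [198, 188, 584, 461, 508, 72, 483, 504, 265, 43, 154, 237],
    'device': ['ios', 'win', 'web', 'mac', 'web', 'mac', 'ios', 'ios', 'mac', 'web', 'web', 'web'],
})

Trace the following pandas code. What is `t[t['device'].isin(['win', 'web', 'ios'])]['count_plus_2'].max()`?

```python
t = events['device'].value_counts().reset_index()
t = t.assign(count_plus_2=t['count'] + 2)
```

7

value_counts of device:
device
web    5
ios    3
mac    3
win    1
Name: count, dtype: int64
reset_index():
  device  count
0    web      5
1    ios      3
2    mac      3
3    win      1
add column count_plus_2 = t['count'] + 2:
  device  count  count_plus_2
0    web      5             7
1    ios      3             5
2    mac      3             5
3    win      1             3
filter rows where device in ['win', 'web', 'ios']:
  device  count  count_plus_2
0    web      5             7
1    ios      3             5
3    win      1             3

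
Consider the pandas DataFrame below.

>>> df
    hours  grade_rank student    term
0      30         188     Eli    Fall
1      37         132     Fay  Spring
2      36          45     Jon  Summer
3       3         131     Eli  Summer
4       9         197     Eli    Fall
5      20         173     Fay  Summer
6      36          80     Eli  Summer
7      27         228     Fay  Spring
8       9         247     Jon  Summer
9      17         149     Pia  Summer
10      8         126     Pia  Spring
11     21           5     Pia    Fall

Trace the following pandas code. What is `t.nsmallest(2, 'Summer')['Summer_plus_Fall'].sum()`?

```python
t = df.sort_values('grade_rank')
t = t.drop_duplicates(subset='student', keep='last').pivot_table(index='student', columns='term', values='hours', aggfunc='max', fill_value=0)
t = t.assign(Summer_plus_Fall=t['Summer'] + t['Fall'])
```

sort by grade_rank:
    hours  grade_rank student    term
11     21           5     Pia    Fall
2      36          45     Jon  Summer
6      36          80     Eli  Summer
10      8         126     Pia  Spring
3       3         131     Eli  Summer
1      37         132     Fay  Spring
9      17         149     Pia  Summer
5      20         173     Fay  Summer
0      30         188     Eli    Fall
4       9         197     Eli    Fall
7      27         228     Fay  Spring
8       9         247     Jon  Summer
drop duplicate student (keep=last):
   hours  grade_rank student    term
9     17         149     Pia  Summer
4      9         197     Eli    Fall
7     27         228     Fay  Spring
8      9         247     Jon  Summer
pivot: rows=student, cols=term, max(hours):
term     Fall  Spring  Summer
student                      
Eli         9       0       0
Fay         0      27       0
Jon         0       0       9
Pia         0       0      17
add column Summer_plus_Fall = t['Summer'] + t['Fall']:
term     Fall  Spring  Summer  Summer_plus_Fall
student                                        
Eli         9       0       0                 9
Fay         0      27       0                 0
Jon         0       0       9                 9
Pia         0       0      17                17
take 2 rows with smallest Summer:
term     Fall  Spring  Summer  Summer_plus_Fall
student                                        
Eli         9       0       0                 9
Fay         0      27       0                 0
Taking the sum of column 'Summer_plus_Fall' gives 9.

9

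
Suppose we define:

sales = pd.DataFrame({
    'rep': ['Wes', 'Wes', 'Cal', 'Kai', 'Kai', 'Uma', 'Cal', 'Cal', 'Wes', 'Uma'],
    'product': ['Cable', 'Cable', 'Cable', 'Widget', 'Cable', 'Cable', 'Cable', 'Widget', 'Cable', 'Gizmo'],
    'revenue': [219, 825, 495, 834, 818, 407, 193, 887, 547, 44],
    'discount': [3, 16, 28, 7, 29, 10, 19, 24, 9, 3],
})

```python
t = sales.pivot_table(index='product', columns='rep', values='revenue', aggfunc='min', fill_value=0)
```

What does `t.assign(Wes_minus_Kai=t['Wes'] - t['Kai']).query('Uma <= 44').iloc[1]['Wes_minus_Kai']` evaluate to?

-834

pivot: rows=product, cols=rep, min(revenue):
rep      Cal  Kai  Uma  Wes
product                    
Cable    193  818  407  219
Gizmo      0    0   44    0
Widget   887  834    0    0
add column Wes_minus_Kai = t['Wes'] - t['Kai']:
rep      Cal  Kai  Uma  Wes  Wes_minus_Kai
product                                   
Cable    193  818  407  219           -599
Gizmo      0    0   44    0              0
Widget   887  834    0    0           -834
filter rows where Uma <= 44:
rep      Cal  Kai  Uma  Wes  Wes_minus_Kai
product                                   
Gizmo      0    0   44    0              0
Widget   887  834    0    0           -834
So iloc[1]['Wes_minus_Kai'] = -834.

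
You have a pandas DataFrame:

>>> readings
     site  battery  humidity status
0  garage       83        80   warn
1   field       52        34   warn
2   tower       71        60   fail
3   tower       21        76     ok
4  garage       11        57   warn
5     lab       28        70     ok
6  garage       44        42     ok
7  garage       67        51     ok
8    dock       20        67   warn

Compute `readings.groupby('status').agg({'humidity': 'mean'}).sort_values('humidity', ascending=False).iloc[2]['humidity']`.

group by status, mean of humidity:
        humidity
status          
fail       60.00
ok         59.75
warn       59.50
sort by humidity descending:
        humidity
status          
fail       60.00
ok         59.75
warn       59.50
Finally, value at position 2, column 'humidity' = 59.5.

59.5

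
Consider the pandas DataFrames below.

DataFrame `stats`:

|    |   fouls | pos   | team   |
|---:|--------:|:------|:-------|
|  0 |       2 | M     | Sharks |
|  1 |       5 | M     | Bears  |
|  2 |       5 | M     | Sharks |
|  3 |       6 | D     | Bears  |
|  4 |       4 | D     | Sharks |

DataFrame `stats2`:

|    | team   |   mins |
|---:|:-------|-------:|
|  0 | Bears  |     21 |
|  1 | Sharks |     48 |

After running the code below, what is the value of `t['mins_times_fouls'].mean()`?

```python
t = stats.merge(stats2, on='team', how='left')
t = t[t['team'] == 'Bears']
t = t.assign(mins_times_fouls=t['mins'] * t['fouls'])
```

115.5

merge on 'team' (how='left') → 5 rows:
   fouls pos    team  mins
0      2   M  Sharks    48
1      5   M   Bears    21
2      5   M  Sharks    48
3      6   D   Bears    21
4      4   D  Sharks    48
filter rows where team == 'Bears':
   fouls pos   team  mins
1      5   M  Bears    21
3      6   D  Bears    21
add column mins_times_fouls = t['mins'] * t['fouls']:
   fouls pos   team  mins  mins_times_fouls
1      5   M  Bears    21               105
3      6   D  Bears    21               126
Reading off the mean of column 'mins_times_fouls', we get 115.5.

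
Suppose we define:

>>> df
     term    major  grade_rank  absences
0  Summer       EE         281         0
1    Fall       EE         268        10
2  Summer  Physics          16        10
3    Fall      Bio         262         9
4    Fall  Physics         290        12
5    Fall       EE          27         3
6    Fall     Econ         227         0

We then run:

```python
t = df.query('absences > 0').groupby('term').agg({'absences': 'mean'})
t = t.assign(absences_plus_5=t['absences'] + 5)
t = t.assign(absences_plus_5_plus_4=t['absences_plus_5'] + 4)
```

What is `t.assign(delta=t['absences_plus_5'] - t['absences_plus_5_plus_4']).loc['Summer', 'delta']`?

-4.0

filter rows where absences > 0:
     term    major  grade_rank  absences
1    Fall       EE         268        10
2  Summer  Physics          16        10
3    Fall      Bio         262         9
4    Fall  Physics         290        12
5    Fall       EE          27         3
group by term, mean of absences:
        absences
term            
Fall         8.5
Summer      10.0
add column absences_plus_5 = t['absences'] + 5:
        absences  absences_plus_5
term                             
Fall         8.5             13.5
Summer      10.0             15.0
add column absences_plus_5_plus_4 = t['absences_plus_5'] + 4:
        absences  absences_plus_5  absences_plus_5_plus_4
term                                                     
Fall         8.5             13.5                    17.5
Summer      10.0             15.0                    19.0
add column delta = t['absences_plus_5'] - t['absences_plus_5_plus_4']:
        absences  absences_plus_5  absences_plus_5_plus_4  delta
term                                                            
Fall         8.5             13.5                    17.5   -4.0
Summer      10.0             15.0                    19.0   -4.0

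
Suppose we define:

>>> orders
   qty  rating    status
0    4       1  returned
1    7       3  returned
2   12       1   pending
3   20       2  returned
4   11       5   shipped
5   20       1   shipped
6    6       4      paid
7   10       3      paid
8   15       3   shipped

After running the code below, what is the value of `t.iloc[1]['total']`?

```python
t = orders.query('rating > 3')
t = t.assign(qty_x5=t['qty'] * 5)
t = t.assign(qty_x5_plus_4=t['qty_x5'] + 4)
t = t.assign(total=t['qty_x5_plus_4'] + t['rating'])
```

filter rows where rating > 3:
   qty  rating   status
4   11       5  shipped
6    6       4     paid
add column qty_x5 = t['qty'] * 5:
   qty  rating   status  qty_x5
4   11       5  shipped      55
6    6       4     paid      30
add column qty_x5_plus_4 = t['qty_x5'] + 4:
   qty  rating   status  qty_x5  qty_x5_plus_4
4   11       5  shipped      55             59
6    6       4     paid      30             34
add column total = t['qty_x5_plus_4'] + t['rating']:
   qty  rating   status  qty_x5  qty_x5_plus_4  total
4   11       5  shipped      55             59     64
6    6       4     paid      30             34     38
Then the value at position 1, column 'total': 38

38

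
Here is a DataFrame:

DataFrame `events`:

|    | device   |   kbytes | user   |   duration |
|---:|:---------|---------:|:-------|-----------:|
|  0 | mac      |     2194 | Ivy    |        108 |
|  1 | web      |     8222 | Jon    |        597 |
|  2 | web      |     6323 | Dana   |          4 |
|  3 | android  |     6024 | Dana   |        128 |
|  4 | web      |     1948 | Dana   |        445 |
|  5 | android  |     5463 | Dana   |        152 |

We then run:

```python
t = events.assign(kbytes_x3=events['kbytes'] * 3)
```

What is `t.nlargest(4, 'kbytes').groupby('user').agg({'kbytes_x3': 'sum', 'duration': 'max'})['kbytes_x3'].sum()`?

78096

add column kbytes_x3 = events['kbytes'] * 3:
    device  kbytes  user  duration  kbytes_x3
0      mac    2194   Ivy       108       6582
1      web    8222   Jon       597      24666
2      web    6323  Dana         4      18969
3  android    6024  Dana       128      18072
4      web    1948  Dana       445       5844
5  android    5463  Dana       152      16389
take 4 rows with largest kbytes:
    device  kbytes  user  duration  kbytes_x3
1      web    8222   Jon       597      24666
2      web    6323  Dana         4      18969
3  android    6024  Dana       128      18072
5  android    5463  Dana       152      16389
group by user: sum(kbytes_x3), max(duration):
      kbytes_x3  duration
user                     
Dana      53430       152
Jon       24666       597
Then the sum of column 'kbytes_x3': 78096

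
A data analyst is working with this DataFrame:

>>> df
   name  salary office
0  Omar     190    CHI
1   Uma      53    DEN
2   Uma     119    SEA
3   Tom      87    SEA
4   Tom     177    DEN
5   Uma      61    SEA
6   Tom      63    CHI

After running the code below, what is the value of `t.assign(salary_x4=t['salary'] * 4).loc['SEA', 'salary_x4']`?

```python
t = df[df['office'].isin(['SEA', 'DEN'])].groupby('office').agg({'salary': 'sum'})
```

filter rows where office in ['SEA', 'DEN']:
  name  salary office
1  Uma      53    DEN
2  Uma     119    SEA
3  Tom      87    SEA
4  Tom     177    DEN
5  Uma      61    SEA
group by office, sum of salary:
        salary
office        
DEN        230
SEA        267
add column salary_x4 = t['salary'] * 4:
        salary  salary_x4
office                   
DEN        230        920
SEA        267       1068
Taking the value at row 'SEA', column 'salary_x4' gives 1068.

1068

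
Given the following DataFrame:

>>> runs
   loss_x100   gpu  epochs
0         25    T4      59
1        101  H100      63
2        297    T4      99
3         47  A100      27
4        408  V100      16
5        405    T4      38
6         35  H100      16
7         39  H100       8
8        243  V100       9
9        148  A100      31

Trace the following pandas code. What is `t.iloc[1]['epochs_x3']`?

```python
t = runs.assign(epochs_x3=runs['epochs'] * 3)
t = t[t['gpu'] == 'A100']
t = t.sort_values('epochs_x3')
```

add column epochs_x3 = runs['epochs'] * 3:
   loss_x100   gpu  epochs  epochs_x3
0         25    T4      59        177
1        101  H100      63        189
2        297    T4      99        297
3         47  A100      27         81
4        408  V100      16         48
5        405    T4      38        114
6         35  H100      16         48
7         39  H100       8         24
8        243  V100       9         27
9        148  A100      31         93
filter rows where gpu == 'A100':
   loss_x100   gpu  epochs  epochs_x3
3         47  A100      27         81
9        148  A100      31         93
sort by epochs_x3:
   loss_x100   gpu  epochs  epochs_x3
3         47  A100      27         81
9        148  A100      31         93
Then the value at position 1, column 'epochs_x3': 93

93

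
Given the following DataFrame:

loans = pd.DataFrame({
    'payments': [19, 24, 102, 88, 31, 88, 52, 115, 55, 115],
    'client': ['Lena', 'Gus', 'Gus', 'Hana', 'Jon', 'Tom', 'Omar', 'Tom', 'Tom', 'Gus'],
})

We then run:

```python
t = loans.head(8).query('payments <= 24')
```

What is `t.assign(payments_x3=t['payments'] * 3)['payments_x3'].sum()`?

129

take first 8 rows:
   payments client
0        19   Lena
1        24    Gus
2       102    Gus
3        88   Hana
4        31    Jon
5        88    Tom
6        52   Omar
7       115    Tom
filter rows where payments <= 24:
   payments client
0        19   Lena
1        24    Gus
add column payments_x3 = t['payments'] * 3:
   payments client  payments_x3
0        19   Lena           57
1        24    Gus           72
Taking the sum of column 'payments_x3' gives 129.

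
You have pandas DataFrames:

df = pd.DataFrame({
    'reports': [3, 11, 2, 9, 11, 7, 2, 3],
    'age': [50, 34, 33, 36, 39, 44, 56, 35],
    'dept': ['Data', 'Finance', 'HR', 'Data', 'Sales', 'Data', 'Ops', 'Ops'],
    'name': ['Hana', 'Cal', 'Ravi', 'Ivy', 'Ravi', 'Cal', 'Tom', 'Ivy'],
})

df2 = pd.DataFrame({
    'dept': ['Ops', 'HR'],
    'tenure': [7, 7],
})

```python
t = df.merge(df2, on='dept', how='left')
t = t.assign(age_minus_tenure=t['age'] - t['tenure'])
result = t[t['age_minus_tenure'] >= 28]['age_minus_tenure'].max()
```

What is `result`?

49.0

merge on 'dept' (how='left') → 8 rows:
   reports  age     dept  name  tenure
0        3   50     Data  Hana     NaN
1       11   34  Finance   Cal     NaN
2        2   33       HR  Ravi     7.0
3        9   36     Data   Ivy     NaN
4       11   39    Sales  Ravi     NaN
5        7   44     Data   Cal     NaN
6        2   56      Ops   Tom     7.0
7        3   35      Ops   Ivy     7.0
add column age_minus_tenure = t['age'] - t['tenure']:
   reports  age     dept  name  tenure  age_minus_tenure
0        3   50     Data  Hana     NaN               NaN
1       11   34  Finance   Cal     NaN               NaN
2        2   33       HR  Ravi     7.0              26.0
3        9   36     Data   Ivy     NaN               NaN
4       11   39    Sales  Ravi     NaN               NaN
5        7   44     Data   Cal     NaN               NaN
6        2   56      Ops   Tom     7.0              49.0
7        3   35      Ops   Ivy     7.0              28.0
filter rows where age_minus_tenure >= 28:
   reports  age dept name  tenure  age_minus_tenure
6        2   56  Ops  Tom     7.0              49.0
7        3   35  Ops  Ivy     7.0              28.0
Hence 49.0.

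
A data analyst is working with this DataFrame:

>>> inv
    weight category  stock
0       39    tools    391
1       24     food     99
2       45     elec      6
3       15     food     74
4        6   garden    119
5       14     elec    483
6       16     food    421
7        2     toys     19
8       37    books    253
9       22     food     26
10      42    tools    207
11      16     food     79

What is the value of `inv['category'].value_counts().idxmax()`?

value_counts of category:
category
food      5
tools     2
elec      2
garden    1
toys      1
books     1
Name: count, dtype: int64
Finally, label with the largest value = food.

food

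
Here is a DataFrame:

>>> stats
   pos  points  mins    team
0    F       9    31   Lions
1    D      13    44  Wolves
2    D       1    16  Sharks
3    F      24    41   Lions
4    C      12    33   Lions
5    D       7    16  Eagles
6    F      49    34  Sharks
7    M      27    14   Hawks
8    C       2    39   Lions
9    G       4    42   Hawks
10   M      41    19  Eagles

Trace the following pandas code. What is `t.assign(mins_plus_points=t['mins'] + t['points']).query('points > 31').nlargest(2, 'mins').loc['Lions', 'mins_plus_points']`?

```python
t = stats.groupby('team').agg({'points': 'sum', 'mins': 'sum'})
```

group by team: sum(points), sum(mins):
        points  mins
team                
Eagles      48    35
Hawks       31    56
Lions       47   144
Sharks      50    50
Wolves      13    44
add column mins_plus_points = t['mins'] + t['points']:
        points  mins  mins_plus_points
team                                  
Eagles      48    35                83
Hawks       31    56                87
Lions       47   144               191
Sharks      50    50               100
Wolves      13    44                57
filter rows where points > 31:
        points  mins  mins_plus_points
team                                  
Eagles      48    35                83
Lions       47   144               191
Sharks      50    50               100
take 2 rows with largest mins:
        points  mins  mins_plus_points
team                                  
Lions       47   144               191
Sharks      50    50               100
value at row 'Lions', column 'mins_plus_points' → 191

191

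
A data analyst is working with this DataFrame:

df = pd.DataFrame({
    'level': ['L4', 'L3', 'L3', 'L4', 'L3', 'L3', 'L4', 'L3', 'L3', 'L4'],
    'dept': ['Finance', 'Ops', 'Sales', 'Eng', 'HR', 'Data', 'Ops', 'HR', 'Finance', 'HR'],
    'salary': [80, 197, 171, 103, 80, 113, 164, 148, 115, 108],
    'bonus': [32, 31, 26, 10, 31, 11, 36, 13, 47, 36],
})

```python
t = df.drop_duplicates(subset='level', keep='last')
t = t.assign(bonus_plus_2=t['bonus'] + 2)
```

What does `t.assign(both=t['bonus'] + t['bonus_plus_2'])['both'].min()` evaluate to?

drop duplicate level (keep=last):
  level     dept  salary  bonus
8    L3  Finance     115     47
9    L4       HR     108     36
add column bonus_plus_2 = t['bonus'] + 2:
  level     dept  salary  bonus  bonus_plus_2
8    L3  Finance     115     47            49
9    L4       HR     108     36            38
add column both = t['bonus'] + t['bonus_plus_2']:
  level     dept  salary  bonus  bonus_plus_2  both
8    L3  Finance     115     47            49    96
9    L4       HR     108     36            38    74
The min of column 'both' is 74.

74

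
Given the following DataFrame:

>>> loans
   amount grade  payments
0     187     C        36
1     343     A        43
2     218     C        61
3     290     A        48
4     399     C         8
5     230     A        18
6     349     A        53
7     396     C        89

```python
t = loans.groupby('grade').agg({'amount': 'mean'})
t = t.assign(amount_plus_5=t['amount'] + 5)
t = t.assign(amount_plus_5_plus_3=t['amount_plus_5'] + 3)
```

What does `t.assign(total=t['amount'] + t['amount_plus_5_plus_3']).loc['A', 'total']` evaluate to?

group by grade, mean of amount:
       amount
grade        
A       303.0
C       300.0
add column amount_plus_5 = t['amount'] + 5:
       amount  amount_plus_5
grade                       
A       303.0          308.0
C       300.0          305.0
add column amount_plus_5_plus_3 = t['amount_plus_5'] + 3:
       amount  amount_plus_5  amount_plus_5_plus_3
grade                                             
A       303.0          308.0                 311.0
C       300.0          305.0                 308.0
add column total = t['amount'] + t['amount_plus_5_plus_3']:
       amount  amount_plus_5  amount_plus_5_plus_3  total
grade                                                    
A       303.0          308.0                 311.0  614.0
C       300.0          305.0                 308.0  608.0

614.0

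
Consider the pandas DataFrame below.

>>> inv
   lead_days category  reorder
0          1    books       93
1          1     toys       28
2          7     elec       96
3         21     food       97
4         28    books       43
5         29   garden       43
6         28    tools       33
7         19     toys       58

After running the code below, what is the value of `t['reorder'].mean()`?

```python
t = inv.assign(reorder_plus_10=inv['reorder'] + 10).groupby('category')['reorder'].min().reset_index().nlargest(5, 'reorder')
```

add column reorder_plus_10 = inv['reorder'] + 10:
   lead_days category  reorder  reorder_plus_10
0          1    books       93              103
1          1     toys       28               38
2          7     elec       96              106
3         21     food       97              107
4         28    books       43               53
5         29   garden       43               53
6         28    tools       33               43
7         19     toys       58               68
group by category, min of reorder:
category
books     43
elec      96
food      97
garden    43
tools     33
toys      28
Name: reorder, dtype: int64
reset_index():
  category  reorder
0    books       43
1     elec       96
2     food       97
3   garden       43
4    tools       33
5     toys       28
take 5 rows with largest reorder:
  category  reorder
2     food       97
1     elec       96
0    books       43
3   garden       43
4    tools       33
Finally, mean of column 'reorder' = 62.4.

62.4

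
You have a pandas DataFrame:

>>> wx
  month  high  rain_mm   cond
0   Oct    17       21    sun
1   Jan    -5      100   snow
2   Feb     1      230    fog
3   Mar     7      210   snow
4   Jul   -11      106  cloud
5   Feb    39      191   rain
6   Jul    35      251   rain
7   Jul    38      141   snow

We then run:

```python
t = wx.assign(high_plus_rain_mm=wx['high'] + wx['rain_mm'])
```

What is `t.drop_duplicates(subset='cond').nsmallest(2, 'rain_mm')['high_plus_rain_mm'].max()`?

add column high_plus_rain_mm = wx['high'] + wx['rain_mm']:
  month  high  rain_mm   cond  high_plus_rain_mm
0   Oct    17       21    sun                 38
1   Jan    -5      100   snow                 95
2   Feb     1      230    fog                231
3   Mar     7      210   snow                217
4   Jul   -11      106  cloud                 95
5   Feb    39      191   rain                230
6   Jul    35      251   rain                286
7   Jul    38      141   snow                179
drop duplicate cond (keep=first):
  month  high  rain_mm   cond  high_plus_rain_mm
0   Oct    17       21    sun                 38
1   Jan    -5      100   snow                 95
2   Feb     1      230    fog                231
4   Jul   -11      106  cloud                 95
5   Feb    39      191   rain                230
take 2 rows with smallest rain_mm:
  month  high  rain_mm  cond  high_plus_rain_mm
0   Oct    17       21   sun                 38
1   Jan    -5      100  snow                 95
Finally, max of column 'high_plus_rain_mm' = 95.

95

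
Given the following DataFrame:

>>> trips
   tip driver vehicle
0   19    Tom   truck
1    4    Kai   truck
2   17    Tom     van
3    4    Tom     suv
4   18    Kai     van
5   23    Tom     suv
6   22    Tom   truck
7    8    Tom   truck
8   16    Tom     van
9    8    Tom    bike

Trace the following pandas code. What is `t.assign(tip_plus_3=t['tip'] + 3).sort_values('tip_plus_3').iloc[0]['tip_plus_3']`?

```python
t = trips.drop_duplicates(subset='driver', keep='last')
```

11

drop duplicate driver (keep=last):
   tip driver vehicle
4   18    Kai     van
9    8    Tom    bike
add column tip_plus_3 = t['tip'] + 3:
   tip driver vehicle  tip_plus_3
4   18    Kai     van          21
9    8    Tom    bike          11
sort by tip_plus_3:
   tip driver vehicle  tip_plus_3
9    8    Tom    bike          11
4   18    Kai     van          21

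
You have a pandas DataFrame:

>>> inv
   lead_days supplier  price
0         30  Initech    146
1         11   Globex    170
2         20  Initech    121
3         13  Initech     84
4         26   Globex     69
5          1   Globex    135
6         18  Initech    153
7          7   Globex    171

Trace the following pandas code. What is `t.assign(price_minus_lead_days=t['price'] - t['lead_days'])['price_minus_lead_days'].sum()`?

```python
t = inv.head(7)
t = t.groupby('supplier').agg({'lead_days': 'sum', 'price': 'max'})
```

204

take first 7 rows:
   lead_days supplier  price
0         30  Initech    146
1         11   Globex    170
2         20  Initech    121
3         13  Initech     84
4         26   Globex     69
5          1   Globex    135
6         18  Initech    153
group by supplier: sum(lead_days), max(price):
          lead_days  price
supplier                  
Globex           38    170
Initech          81    153
add column price_minus_lead_days = t['price'] - t['lead_days']:
          lead_days  price  price_minus_lead_days
supplier                                         
Globex           38    170                    132
Initech          81    153                     72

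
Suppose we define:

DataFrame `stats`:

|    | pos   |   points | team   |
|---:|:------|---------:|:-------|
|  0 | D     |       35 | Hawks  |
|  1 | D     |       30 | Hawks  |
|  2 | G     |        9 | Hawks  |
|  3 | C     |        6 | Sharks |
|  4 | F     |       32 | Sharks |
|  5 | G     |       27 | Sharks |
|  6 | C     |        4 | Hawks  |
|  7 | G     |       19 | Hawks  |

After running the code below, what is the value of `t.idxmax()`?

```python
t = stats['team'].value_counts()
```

value_counts of team:
team
Hawks     5
Sharks    3
Name: count, dtype: int64
So idxmax() = Hawks.

Hawks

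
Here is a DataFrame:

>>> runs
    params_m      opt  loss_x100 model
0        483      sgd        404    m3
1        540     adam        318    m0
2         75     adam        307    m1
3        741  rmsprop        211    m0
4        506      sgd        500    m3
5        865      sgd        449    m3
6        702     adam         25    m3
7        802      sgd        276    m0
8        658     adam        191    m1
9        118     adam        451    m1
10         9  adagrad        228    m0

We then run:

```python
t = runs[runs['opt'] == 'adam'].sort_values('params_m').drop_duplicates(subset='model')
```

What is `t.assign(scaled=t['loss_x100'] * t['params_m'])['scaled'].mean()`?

70765.0

filter rows where opt == 'adam':
   params_m   opt  loss_x100 model
1       540  adam        318    m0
2        75  adam        307    m1
6       702  adam         25    m3
8       658  adam        191    m1
9       118  adam        451    m1
sort by params_m:
   params_m   opt  loss_x100 model
2        75  adam        307    m1
9       118  adam        451    m1
1       540  adam        318    m0
8       658  adam        191    m1
6       702  adam         25    m3
drop duplicate model (keep=first):
   params_m   opt  loss_x100 model
2        75  adam        307    m1
1       540  adam        318    m0
6       702  adam         25    m3
add column scaled = t['loss_x100'] * t['params_m']:
   params_m   opt  loss_x100 model  scaled
2        75  adam        307    m1   23025
1       540  adam        318    m0  171720
6       702  adam         25    m3   17550
So mean() = 70765.0.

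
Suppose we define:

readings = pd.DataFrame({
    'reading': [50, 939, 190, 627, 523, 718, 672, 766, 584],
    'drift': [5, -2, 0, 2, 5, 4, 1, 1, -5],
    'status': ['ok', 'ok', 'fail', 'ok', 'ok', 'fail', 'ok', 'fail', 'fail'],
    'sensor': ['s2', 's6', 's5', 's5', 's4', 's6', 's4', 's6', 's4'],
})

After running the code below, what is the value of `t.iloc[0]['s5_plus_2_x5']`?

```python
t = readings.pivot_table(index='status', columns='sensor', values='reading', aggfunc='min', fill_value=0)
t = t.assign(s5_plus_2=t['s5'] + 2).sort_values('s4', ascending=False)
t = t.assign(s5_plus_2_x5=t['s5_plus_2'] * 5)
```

960

pivot: rows=status, cols=sensor, min(reading):
sensor  s2   s4   s5   s6
status                   
fail     0  584  190  718
ok      50  523  627  939
add column s5_plus_2 = t['s5'] + 2:
sensor  s2   s4   s5   s6  s5_plus_2
status                              
fail     0  584  190  718        192
ok      50  523  627  939        629
sort by s4 descending:
sensor  s2   s4   s5   s6  s5_plus_2
status                              
fail     0  584  190  718        192
ok      50  523  627  939        629
add column s5_plus_2_x5 = t['s5_plus_2'] * 5:
sensor  s2   s4   s5   s6  s5_plus_2  s5_plus_2_x5
status                                            
fail     0  584  190  718        192           960
ok      50  523  627  939        629          3145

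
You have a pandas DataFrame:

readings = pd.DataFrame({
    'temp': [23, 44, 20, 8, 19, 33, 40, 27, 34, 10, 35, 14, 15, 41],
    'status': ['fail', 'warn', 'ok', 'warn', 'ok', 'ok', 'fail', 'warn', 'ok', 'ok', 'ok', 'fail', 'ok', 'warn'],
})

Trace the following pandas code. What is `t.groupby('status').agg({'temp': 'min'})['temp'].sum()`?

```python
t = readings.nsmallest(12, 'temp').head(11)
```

32

take 12 rows with smallest temp:
    temp status
3      8   warn
9     10     ok
11    14   fail
12    15     ok
4     19     ok
2     20     ok
0     23   fail
7     27   warn
5     33     ok
8     34     ok
10    35     ok
6     40   fail
take first 11 rows:
    temp status
3      8   warn
9     10     ok
11    14   fail
12    15     ok
4     19     ok
2     20     ok
0     23   fail
7     27   warn
5     33     ok
8     34     ok
10    35     ok
group by status, min of temp:
        temp
status      
fail      14
ok        10
warn       8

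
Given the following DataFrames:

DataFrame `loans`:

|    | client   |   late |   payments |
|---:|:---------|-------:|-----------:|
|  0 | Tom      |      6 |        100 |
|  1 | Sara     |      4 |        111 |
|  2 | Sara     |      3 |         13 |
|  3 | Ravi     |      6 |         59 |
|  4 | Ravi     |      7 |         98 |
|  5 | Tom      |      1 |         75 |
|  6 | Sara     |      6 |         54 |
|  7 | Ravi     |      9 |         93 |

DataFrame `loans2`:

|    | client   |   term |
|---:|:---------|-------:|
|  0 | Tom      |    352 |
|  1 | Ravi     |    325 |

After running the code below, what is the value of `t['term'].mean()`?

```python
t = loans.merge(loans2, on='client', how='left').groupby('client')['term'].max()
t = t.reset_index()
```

merge on 'client' (how='left') → 8 rows:
  client  late  payments   term
0    Tom     6       100  352.0
1   Sara     4       111    NaN
2   Sara     3        13    NaN
3   Ravi     6        59  325.0
4   Ravi     7        98  325.0
5    Tom     1        75  352.0
6   Sara     6        54    NaN
7   Ravi     9        93  325.0
group by client, max of term:
client
Ravi    325.0
Sara      NaN
Tom     352.0
Name: term, dtype: float64
reset_index():
  client   term
0   Ravi  325.0
1   Sara    NaN
2    Tom  352.0
Finally, mean of column 'term' = 338.5.

338.5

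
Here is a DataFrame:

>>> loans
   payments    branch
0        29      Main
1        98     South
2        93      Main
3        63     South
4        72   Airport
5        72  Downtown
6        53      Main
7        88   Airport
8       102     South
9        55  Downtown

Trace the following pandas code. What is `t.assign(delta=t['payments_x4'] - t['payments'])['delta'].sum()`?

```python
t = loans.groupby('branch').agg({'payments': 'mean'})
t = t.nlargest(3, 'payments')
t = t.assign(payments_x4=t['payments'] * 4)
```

group by branch, mean of payments:
           payments
branch             
Airport   80.000000
Downtown  63.500000
Main      58.333333
South     87.666667
take 3 rows with largest payments:
           payments
branch             
South     87.666667
Airport   80.000000
Downtown  63.500000
add column payments_x4 = t['payments'] * 4:
           payments  payments_x4
branch                          
South     87.666667   350.666667
Airport   80.000000   320.000000
Downtown  63.500000   254.000000
add column delta = t['payments_x4'] - t['payments']:
           payments  payments_x4  delta
branch                                 
South     87.666667   350.666667  263.0
Airport   80.000000   320.000000  240.0
Downtown  63.500000   254.000000  190.5
sum of column 'delta' → 693.5

693.5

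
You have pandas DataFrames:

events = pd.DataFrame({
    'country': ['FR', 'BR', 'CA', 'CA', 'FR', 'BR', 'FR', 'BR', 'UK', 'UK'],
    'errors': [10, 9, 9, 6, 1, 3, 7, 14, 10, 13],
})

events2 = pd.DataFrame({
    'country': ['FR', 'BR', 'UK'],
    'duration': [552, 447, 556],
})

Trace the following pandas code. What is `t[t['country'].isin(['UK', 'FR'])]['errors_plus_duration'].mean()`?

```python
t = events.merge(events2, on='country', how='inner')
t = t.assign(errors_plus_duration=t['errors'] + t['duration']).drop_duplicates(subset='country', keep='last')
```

564.0

merge on 'country' (how='inner') → 8 rows:
  country  errors  duration
0      FR      10       552
1      BR       9       447
2      FR       1       552
3      BR       3       447
4      FR       7       552
5      BR      14       447
6      UK      10       556
7      UK      13       556
add column errors_plus_duration = t['errors'] + t['duration']:
  country  errors  duration  errors_plus_duration
0      FR      10       552                   562
1      BR       9       447                   456
2      FR       1       552                   553
3      BR       3       447                   450
4      FR       7       552                   559
5      BR      14       447                   461
6      UK      10       556                   566
7      UK      13       556                   569
drop duplicate country (keep=last):
  country  errors  duration  errors_plus_duration
4      FR       7       552                   559
5      BR      14       447                   461
7      UK      13       556                   569
filter rows where country in ['UK', 'FR']:
  country  errors  duration  errors_plus_duration
4      FR       7       552                   559
7      UK      13       556                   569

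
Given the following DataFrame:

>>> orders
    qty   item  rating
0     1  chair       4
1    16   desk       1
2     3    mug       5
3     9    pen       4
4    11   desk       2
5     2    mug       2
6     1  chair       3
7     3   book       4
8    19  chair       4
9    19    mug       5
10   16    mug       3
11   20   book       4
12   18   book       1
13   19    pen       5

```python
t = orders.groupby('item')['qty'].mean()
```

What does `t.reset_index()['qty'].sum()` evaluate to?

group by item, mean of qty:
item
book     13.666667
chair     7.000000
desk     13.500000
mug      10.000000
pen      14.000000
Name: qty, dtype: float64
reset_index():
    item        qty
0   book  13.666667
1  chair   7.000000
2   desk  13.500000
3    mug  10.000000
4    pen  14.000000
Then the sum of column 'qty': 58.1666666667

58.1666666667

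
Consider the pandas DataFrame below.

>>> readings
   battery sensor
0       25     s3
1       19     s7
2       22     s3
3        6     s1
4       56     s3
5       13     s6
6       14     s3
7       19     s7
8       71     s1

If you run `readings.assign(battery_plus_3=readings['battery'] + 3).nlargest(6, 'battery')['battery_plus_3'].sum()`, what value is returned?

add column battery_plus_3 = readings['battery'] + 3:
   battery sensor  battery_plus_3
0       25     s3              28
1       19     s7              22
2       22     s3              25
3        6     s1               9
4       56     s3              59
5       13     s6              16
6       14     s3              17
7       19     s7              22
8       71     s1              74
take 6 rows with largest battery:
   battery sensor  battery_plus_3
8       71     s1              74
4       56     s3              59
0       25     s3              28
2       22     s3              25
1       19     s7              22
7       19     s7              22
Finally, sum of column 'battery_plus_3' = 230.

230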